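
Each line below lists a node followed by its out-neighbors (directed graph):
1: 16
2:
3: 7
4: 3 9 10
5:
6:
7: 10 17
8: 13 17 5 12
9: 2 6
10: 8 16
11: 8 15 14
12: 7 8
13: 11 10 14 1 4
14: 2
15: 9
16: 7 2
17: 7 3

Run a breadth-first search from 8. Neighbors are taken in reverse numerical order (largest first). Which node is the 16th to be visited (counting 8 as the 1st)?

Visit 8; enqueue 17, 13, 12, 5 → queue [17, 13, 12, 5]
Visit 17; enqueue 7, 3 → queue [13, 12, 5, 7, 3]
Visit 13; enqueue 14, 11, 10, 4, 1 → queue [12, 5, 7, 3, 14, 11, 10, 4, 1]
Visit 12 → queue [5, 7, 3, 14, 11, 10, 4, 1]
Visit 5 → queue [7, 3, 14, 11, 10, 4, 1]
Visit 7 → queue [3, 14, 11, 10, 4, 1]
Visit 3 → queue [14, 11, 10, 4, 1]
Visit 14; enqueue 2 → queue [11, 10, 4, 1, 2]
Visit 11; enqueue 15 → queue [10, 4, 1, 2, 15]
Visit 10; enqueue 16 → queue [4, 1, 2, 15, 16]
Visit 4; enqueue 9 → queue [1, 2, 15, 16, 9]
Visit 1 → queue [2, 15, 16, 9]
Visit 2 → queue [15, 16, 9]
Visit 15 → queue [16, 9]
Visit 16 → queue [9]
Visit 9; enqueue 6 → queue [6]
Visit 6 → queue []

Visit order: 8, 17, 13, 12, 5, 7, 3, 14, 11, 10, 4, 1, 2, 15, 16, 9, 6

9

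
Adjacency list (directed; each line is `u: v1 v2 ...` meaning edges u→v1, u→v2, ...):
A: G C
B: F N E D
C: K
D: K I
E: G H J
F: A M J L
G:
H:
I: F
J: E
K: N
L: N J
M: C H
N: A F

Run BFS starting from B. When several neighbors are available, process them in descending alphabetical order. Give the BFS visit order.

Visit B; enqueue N, F, E, D → queue [N, F, E, D]
Visit N; enqueue A → queue [F, E, D, A]
Visit F; enqueue M, L, J → queue [E, D, A, M, L, J]
Visit E; enqueue H, G → queue [D, A, M, L, J, H, G]
Visit D; enqueue K, I → queue [A, M, L, J, H, G, K, I]
Visit A; enqueue C → queue [M, L, J, H, G, K, I, C]
Visit M → queue [L, J, H, G, K, I, C]
Visit L → queue [J, H, G, K, I, C]
Visit J → queue [H, G, K, I, C]
Visit H → queue [G, K, I, C]
Visit G → queue [K, I, C]
Visit K → queue [I, C]
Visit I → queue [C]
Visit C → queue []

B, N, F, E, D, A, M, L, J, H, G, K, I, C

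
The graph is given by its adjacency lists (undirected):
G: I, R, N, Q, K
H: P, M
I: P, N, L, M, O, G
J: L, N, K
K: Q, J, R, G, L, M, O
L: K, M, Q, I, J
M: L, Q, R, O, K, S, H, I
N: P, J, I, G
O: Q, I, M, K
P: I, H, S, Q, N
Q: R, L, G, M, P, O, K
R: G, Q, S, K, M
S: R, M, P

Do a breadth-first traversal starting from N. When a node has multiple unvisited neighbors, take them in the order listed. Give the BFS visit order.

N -> P -> J -> I -> G -> H -> S -> Q -> L -> K -> M -> O -> R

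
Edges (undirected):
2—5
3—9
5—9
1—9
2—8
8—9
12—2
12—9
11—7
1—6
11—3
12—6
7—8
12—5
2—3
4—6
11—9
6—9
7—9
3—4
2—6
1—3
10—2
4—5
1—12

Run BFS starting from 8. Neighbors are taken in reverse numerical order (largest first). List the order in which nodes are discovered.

Visit 8; enqueue 9, 7, 2 → queue [9, 7, 2]
Visit 9; enqueue 12, 11, 6, 5, 3, 1 → queue [7, 2, 12, 11, 6, 5, 3, 1]
Visit 7 → queue [2, 12, 11, 6, 5, 3, 1]
Visit 2; enqueue 10 → queue [12, 11, 6, 5, 3, 1, 10]
Visit 12 → queue [11, 6, 5, 3, 1, 10]
Visit 11 → queue [6, 5, 3, 1, 10]
Visit 6; enqueue 4 → queue [5, 3, 1, 10, 4]
Visit 5 → queue [3, 1, 10, 4]
Visit 3 → queue [1, 10, 4]
Visit 1 → queue [10, 4]
Visit 10 → queue [4]
Visit 4 → queue []

8, 9, 7, 2, 12, 11, 6, 5, 3, 1, 10, 4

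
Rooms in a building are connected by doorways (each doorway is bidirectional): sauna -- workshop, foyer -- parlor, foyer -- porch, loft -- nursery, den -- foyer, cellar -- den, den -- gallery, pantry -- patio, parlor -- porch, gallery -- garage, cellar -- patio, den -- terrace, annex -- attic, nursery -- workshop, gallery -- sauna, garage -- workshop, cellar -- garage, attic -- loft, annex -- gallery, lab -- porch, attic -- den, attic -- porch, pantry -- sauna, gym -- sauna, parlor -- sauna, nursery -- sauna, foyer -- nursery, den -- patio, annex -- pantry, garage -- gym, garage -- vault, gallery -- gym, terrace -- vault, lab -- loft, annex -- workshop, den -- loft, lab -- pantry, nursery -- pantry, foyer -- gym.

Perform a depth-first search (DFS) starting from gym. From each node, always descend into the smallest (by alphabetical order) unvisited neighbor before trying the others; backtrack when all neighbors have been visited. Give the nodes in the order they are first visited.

gym foyer den attic annex gallery garage cellar patio pantry lab loft nursery sauna parlor porch workshop vault terrace

Visit gym
gym → foyer
foyer → den
den → attic
attic → annex
annex → gallery
gallery → garage
garage → cellar
cellar → patio
patio → pantry
pantry → lab
lab → loft
loft → nursery
nursery → sauna
sauna → parlor
parlor → porch
sauna → workshop
garage → vault
vault → terrace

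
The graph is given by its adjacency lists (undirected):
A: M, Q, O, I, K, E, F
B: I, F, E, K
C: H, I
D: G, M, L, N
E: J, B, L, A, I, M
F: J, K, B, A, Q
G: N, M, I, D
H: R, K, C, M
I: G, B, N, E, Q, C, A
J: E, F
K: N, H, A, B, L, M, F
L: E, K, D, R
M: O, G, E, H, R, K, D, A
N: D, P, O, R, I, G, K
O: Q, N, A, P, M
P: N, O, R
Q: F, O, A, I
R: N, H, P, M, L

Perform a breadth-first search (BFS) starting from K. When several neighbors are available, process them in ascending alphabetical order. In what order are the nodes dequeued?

K A B F H L M N E I O Q J C R D G P

Visit K; enqueue A, B, F, H, L, M, N → queue [A, B, F, H, L, M, N]
Visit A; enqueue E, I, O, Q → queue [B, F, H, L, M, N, E, I, O, Q]
Visit B → queue [F, H, L, M, N, E, I, O, Q]
Visit F; enqueue J → queue [H, L, M, N, E, I, O, Q, J]
Visit H; enqueue C, R → queue [L, M, N, E, I, O, Q, J, C, R]
Visit L; enqueue D → queue [M, N, E, I, O, Q, J, C, R, D]
Visit M; enqueue G → queue [N, E, I, O, Q, J, C, R, D, G]
Visit N; enqueue P → queue [E, I, O, Q, J, C, R, D, G, P]
Visit E → queue [I, O, Q, J, C, R, D, G, P]
Visit I → queue [O, Q, J, C, R, D, G, P]
Visit O → queue [Q, J, C, R, D, G, P]
Visit Q → queue [J, C, R, D, G, P]
Visit J → queue [C, R, D, G, P]
Visit C → queue [R, D, G, P]
Visit R → queue [D, G, P]
Visit D → queue [G, P]
Visit G → queue [P]
Visit P → queue []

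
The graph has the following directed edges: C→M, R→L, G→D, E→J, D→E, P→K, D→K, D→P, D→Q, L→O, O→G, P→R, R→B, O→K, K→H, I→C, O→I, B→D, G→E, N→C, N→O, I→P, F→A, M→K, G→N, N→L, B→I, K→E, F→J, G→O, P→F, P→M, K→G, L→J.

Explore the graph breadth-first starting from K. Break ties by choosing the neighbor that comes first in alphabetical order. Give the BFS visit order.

K, E, G, H, J, D, N, O, P, Q, C, L, I, F, M, R, A, B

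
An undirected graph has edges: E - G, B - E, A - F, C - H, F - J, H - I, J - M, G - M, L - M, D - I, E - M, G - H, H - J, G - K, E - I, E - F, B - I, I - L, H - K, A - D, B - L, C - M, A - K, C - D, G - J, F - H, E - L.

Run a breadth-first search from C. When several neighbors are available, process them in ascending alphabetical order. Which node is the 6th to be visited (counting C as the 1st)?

I

Visit C; enqueue D, H, M → queue [D, H, M]
Visit D; enqueue A, I → queue [H, M, A, I]
Visit H; enqueue F, G, J, K → queue [M, A, I, F, G, J, K]
Visit M; enqueue E, L → queue [A, I, F, G, J, K, E, L]
Visit A → queue [I, F, G, J, K, E, L]
Visit I; enqueue B → queue [F, G, J, K, E, L, B]
Visit F → queue [G, J, K, E, L, B]
Visit G → queue [J, K, E, L, B]
Visit J → queue [K, E, L, B]
Visit K → queue [E, L, B]
Visit E → queue [L, B]
Visit L → queue [B]
Visit B → queue []

Visit order: C, D, H, M, A, I, F, G, J, K, E, L, B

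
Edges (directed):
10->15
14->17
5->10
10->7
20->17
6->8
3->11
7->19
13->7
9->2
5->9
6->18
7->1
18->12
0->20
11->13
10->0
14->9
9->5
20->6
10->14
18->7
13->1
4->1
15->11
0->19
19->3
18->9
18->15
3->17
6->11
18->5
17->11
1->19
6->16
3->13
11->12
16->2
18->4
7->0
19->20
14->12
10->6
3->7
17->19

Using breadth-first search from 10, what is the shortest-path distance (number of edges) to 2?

Level 0: 10
Level 1: 0, 6, 7, 14, 15
Level 2: 1, 8, 9, 11, 12, 16, 17, 18, 19, 20
Level 3: 2, 3, 4, 5, 13
2 first appears at level 3.

3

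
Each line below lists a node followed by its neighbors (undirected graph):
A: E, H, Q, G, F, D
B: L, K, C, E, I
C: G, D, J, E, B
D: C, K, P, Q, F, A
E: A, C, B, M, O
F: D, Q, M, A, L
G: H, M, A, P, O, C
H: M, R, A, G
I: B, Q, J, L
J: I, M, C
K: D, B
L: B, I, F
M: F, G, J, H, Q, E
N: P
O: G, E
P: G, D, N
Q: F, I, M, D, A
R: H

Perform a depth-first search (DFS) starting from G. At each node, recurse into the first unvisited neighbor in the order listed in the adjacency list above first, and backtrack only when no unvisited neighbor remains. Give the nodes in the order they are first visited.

G → H → M → F → D → C → J → I → B → L → K → E → A → Q → O → P → N → R

Visit G
G → H
H → M
M → F
F → D
D → C
C → J
J → I
I → B
B → L
B → K
B → E
E → A
A → Q
E → O
D → P
P → N
H → R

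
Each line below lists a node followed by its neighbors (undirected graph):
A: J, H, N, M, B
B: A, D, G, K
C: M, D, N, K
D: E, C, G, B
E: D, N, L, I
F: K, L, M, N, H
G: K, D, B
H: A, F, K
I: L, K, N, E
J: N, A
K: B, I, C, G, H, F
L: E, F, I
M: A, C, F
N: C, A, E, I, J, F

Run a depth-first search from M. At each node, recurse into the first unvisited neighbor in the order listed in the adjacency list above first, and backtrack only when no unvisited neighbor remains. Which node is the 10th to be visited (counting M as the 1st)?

Visit M
M → A
A → J
J → N
N → C
C → D
D → E
E → L
L → F
F → K
K → B
B → G
K → I
K → H

Visit order: M, A, J, N, C, D, E, L, F, K, B, G, I, H

K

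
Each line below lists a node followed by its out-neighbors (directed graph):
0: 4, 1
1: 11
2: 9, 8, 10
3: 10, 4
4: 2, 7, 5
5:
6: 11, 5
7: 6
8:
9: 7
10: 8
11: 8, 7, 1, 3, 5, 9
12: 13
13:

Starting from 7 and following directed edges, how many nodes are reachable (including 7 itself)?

BFS from 7 visits: 7, 6, 11, 5, 8, 1, 3, 9, 10, 4, 2
Reachable nodes: 11 of 14 total.

11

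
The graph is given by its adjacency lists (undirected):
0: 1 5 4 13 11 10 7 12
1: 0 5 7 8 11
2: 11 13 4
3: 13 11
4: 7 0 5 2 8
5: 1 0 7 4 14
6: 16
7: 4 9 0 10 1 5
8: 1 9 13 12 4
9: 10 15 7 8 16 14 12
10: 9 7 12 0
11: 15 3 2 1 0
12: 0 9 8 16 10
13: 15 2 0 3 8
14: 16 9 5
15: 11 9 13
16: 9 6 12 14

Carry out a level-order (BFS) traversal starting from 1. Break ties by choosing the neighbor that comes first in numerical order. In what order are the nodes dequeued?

1, 0, 5, 7, 8, 11, 4, 10, 12, 13, 14, 9, 2, 3, 15, 16, 6

Visit 1; enqueue 0, 5, 7, 8, 11 → queue [0, 5, 7, 8, 11]
Visit 0; enqueue 4, 10, 12, 13 → queue [5, 7, 8, 11, 4, 10, 12, 13]
Visit 5; enqueue 14 → queue [7, 8, 11, 4, 10, 12, 13, 14]
Visit 7; enqueue 9 → queue [8, 11, 4, 10, 12, 13, 14, 9]
Visit 8 → queue [11, 4, 10, 12, 13, 14, 9]
Visit 11; enqueue 2, 3, 15 → queue [4, 10, 12, 13, 14, 9, 2, 3, 15]
Visit 4 → queue [10, 12, 13, 14, 9, 2, 3, 15]
Visit 10 → queue [12, 13, 14, 9, 2, 3, 15]
Visit 12; enqueue 16 → queue [13, 14, 9, 2, 3, 15, 16]
Visit 13 → queue [14, 9, 2, 3, 15, 16]
Visit 14 → queue [9, 2, 3, 15, 16]
Visit 9 → queue [2, 3, 15, 16]
Visit 2 → queue [3, 15, 16]
Visit 3 → queue [15, 16]
Visit 15 → queue [16]
Visit 16; enqueue 6 → queue [6]
Visit 6 → queue []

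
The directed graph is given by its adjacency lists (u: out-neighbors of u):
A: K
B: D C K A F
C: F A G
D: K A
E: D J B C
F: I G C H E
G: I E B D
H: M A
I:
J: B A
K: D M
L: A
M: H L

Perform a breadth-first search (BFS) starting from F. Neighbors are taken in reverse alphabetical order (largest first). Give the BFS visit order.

Visit F; enqueue I, H, G, E, C → queue [I, H, G, E, C]
Visit I → queue [H, G, E, C]
Visit H; enqueue M, A → queue [G, E, C, M, A]
Visit G; enqueue D, B → queue [E, C, M, A, D, B]
Visit E; enqueue J → queue [C, M, A, D, B, J]
Visit C → queue [M, A, D, B, J]
Visit M; enqueue L → queue [A, D, B, J, L]
Visit A; enqueue K → queue [D, B, J, L, K]
Visit D → queue [B, J, L, K]
Visit B → queue [J, L, K]
Visit J → queue [L, K]
Visit L → queue [K]
Visit K → queue []

F → I → H → G → E → C → M → A → D → B → J → L → K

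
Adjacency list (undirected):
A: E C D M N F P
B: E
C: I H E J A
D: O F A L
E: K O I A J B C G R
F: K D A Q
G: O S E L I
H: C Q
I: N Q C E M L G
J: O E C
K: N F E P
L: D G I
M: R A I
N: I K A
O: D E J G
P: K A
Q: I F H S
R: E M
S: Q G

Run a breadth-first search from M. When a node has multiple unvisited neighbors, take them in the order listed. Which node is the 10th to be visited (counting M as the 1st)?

P

Visit M; enqueue R, A, I → queue [R, A, I]
Visit R; enqueue E → queue [A, I, E]
Visit A; enqueue C, D, N, F, P → queue [I, E, C, D, N, F, P]
Visit I; enqueue Q, L, G → queue [E, C, D, N, F, P, Q, L, G]
Visit E; enqueue K, O, J, B → queue [C, D, N, F, P, Q, L, G, K, O, J, B]
Visit C; enqueue H → queue [D, N, F, P, Q, L, G, K, O, J, B, H]
Visit D → queue [N, F, P, Q, L, G, K, O, J, B, H]
Visit N → queue [F, P, Q, L, G, K, O, J, B, H]
Visit F → queue [P, Q, L, G, K, O, J, B, H]
Visit P → queue [Q, L, G, K, O, J, B, H]
Visit Q; enqueue S → queue [L, G, K, O, J, B, H, S]
Visit L → queue [G, K, O, J, B, H, S]
Visit G → queue [K, O, J, B, H, S]
Visit K → queue [O, J, B, H, S]
Visit O → queue [J, B, H, S]
Visit J → queue [B, H, S]
Visit B → queue [H, S]
Visit H → queue [S]
Visit S → queue []

Visit order: M, R, A, I, E, C, D, N, F, P, Q, L, G, K, O, J, B, H, S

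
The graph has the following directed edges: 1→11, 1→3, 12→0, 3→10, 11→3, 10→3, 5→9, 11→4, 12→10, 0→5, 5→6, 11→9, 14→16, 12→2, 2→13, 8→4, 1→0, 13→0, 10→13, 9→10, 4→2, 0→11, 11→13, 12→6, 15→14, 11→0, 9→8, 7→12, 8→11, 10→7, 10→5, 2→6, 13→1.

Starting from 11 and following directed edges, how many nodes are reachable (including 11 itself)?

14

BFS from 11 visits: 11, 13, 9, 4, 3, 0, 1, 10, 8, 2, 5, 7, 6, 12
Reachable nodes: 14 of 17 total.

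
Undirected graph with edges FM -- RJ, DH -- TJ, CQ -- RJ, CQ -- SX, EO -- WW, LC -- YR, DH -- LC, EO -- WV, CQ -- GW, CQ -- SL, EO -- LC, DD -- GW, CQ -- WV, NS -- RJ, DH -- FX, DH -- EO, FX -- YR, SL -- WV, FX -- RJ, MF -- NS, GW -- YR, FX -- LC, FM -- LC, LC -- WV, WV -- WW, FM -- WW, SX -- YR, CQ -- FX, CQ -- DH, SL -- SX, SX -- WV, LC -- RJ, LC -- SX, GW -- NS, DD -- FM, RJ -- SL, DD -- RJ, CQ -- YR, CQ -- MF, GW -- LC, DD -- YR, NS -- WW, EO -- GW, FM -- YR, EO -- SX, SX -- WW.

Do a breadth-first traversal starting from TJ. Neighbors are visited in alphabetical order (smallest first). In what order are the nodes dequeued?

TJ, DH, CQ, EO, FX, LC, GW, MF, RJ, SL, SX, WV, YR, WW, FM, DD, NS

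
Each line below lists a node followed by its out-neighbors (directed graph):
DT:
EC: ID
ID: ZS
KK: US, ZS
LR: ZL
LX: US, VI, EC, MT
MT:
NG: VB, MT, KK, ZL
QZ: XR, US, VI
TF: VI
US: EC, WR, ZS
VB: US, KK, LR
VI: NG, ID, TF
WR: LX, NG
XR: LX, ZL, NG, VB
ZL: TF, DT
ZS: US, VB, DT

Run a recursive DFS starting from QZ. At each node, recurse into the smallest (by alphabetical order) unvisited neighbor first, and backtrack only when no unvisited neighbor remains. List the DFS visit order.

Visit QZ
QZ → US
US → EC
EC → ID
ID → ZS
ZS → DT
ZS → VB
VB → KK
VB → LR
LR → ZL
ZL → TF
TF → VI
VI → NG
NG → MT
US → WR
WR → LX
QZ → XR

QZ -> US -> EC -> ID -> ZS -> DT -> VB -> KK -> LR -> ZL -> TF -> VI -> NG -> MT -> WR -> LX -> XR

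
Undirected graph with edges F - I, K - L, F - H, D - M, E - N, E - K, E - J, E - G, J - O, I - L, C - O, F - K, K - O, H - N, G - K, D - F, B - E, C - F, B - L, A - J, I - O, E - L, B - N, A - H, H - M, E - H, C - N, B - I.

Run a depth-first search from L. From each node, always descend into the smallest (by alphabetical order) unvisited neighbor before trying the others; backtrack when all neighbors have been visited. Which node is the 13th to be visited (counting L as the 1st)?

Visit L
L → B
B → E
E → G
G → K
K → F
F → C
C → N
N → H
H → A
A → J
J → O
O → I
H → M
M → D

Visit order: L, B, E, G, K, F, C, N, H, A, J, O, I, M, D

I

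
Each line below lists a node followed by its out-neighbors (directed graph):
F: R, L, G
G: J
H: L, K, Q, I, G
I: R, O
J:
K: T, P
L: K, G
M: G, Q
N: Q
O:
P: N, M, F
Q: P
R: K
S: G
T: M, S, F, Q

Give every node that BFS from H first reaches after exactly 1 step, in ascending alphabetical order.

G, I, K, L, Q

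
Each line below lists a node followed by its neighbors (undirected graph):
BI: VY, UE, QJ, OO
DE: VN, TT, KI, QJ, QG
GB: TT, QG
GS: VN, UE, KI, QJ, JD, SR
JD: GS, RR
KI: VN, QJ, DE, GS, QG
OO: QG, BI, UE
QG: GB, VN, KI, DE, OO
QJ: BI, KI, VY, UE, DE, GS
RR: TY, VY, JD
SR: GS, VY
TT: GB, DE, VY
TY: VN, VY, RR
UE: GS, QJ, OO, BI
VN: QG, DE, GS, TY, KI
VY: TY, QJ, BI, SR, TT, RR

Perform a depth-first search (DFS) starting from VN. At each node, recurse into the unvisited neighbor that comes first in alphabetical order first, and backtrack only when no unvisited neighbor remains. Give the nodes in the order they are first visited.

VN DE KI GS JD RR TY VY BI OO QG GB TT UE QJ SR

Visit VN
VN → DE
DE → KI
KI → GS
GS → JD
JD → RR
RR → TY
TY → VY
VY → BI
BI → OO
OO → QG
QG → GB
GB → TT
OO → UE
UE → QJ
VY → SR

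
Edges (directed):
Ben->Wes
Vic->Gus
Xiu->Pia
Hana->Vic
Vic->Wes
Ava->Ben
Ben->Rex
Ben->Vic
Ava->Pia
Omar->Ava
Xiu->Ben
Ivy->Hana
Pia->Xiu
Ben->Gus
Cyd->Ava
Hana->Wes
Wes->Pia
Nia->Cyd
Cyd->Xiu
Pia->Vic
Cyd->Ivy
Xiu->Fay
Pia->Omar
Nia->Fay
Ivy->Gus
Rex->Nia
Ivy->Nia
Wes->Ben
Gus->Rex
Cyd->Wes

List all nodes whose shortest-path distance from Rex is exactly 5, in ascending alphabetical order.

Level 0: Rex
Level 1: Nia
Level 2: Cyd, Fay
Level 3: Ava, Ivy, Wes, Xiu
Level 4: Ben, Gus, Hana, Pia
Level 5: Omar, Vic

Omar, Vic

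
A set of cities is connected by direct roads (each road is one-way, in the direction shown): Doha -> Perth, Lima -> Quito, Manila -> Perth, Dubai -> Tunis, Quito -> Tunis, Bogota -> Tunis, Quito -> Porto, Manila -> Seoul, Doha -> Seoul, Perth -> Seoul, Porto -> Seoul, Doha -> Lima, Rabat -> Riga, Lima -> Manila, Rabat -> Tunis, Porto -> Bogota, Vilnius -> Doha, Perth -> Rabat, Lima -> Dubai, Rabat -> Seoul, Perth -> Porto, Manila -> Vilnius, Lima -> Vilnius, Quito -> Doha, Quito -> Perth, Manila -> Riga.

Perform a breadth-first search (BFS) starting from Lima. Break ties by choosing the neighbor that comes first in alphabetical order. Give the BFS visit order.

Lima → Dubai → Manila → Quito → Vilnius → Tunis → Perth → Riga → Seoul → Doha → Porto → Rabat → Bogota

Visit Lima; enqueue Dubai, Manila, Quito, Vilnius → queue [Dubai, Manila, Quito, Vilnius]
Visit Dubai; enqueue Tunis → queue [Manila, Quito, Vilnius, Tunis]
Visit Manila; enqueue Perth, Riga, Seoul → queue [Quito, Vilnius, Tunis, Perth, Riga, Seoul]
Visit Quito; enqueue Doha, Porto → queue [Vilnius, Tunis, Perth, Riga, Seoul, Doha, Porto]
Visit Vilnius → queue [Tunis, Perth, Riga, Seoul, Doha, Porto]
Visit Tunis → queue [Perth, Riga, Seoul, Doha, Porto]
Visit Perth; enqueue Rabat → queue [Riga, Seoul, Doha, Porto, Rabat]
Visit Riga → queue [Seoul, Doha, Porto, Rabat]
Visit Seoul → queue [Doha, Porto, Rabat]
Visit Doha → queue [Porto, Rabat]
Visit Porto; enqueue Bogota → queue [Rabat, Bogota]
Visit Rabat → queue [Bogota]
Visit Bogota → queue []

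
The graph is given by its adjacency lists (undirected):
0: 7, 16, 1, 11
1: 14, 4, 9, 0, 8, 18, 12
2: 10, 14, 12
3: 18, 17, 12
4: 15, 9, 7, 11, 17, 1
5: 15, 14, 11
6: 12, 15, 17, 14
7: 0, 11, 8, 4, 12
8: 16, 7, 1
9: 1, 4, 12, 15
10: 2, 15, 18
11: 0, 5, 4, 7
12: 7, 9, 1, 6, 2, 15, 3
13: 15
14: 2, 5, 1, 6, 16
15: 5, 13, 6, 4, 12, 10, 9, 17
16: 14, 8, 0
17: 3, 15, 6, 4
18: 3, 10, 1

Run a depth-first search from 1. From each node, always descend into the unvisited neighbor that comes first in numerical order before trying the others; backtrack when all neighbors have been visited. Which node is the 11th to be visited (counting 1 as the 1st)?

11

Visit 1
1 → 0
0 → 7
7 → 4
4 → 9
9 → 12
12 → 2
2 → 10
10 → 15
15 → 5
5 → 11
5 → 14
14 → 6
6 → 17
17 → 3
3 → 18
14 → 16
16 → 8
15 → 13

Visit order: 1, 0, 7, 4, 9, 12, 2, 10, 15, 5, 11, 14, 6, 17, 3, 18, 16, 8, 13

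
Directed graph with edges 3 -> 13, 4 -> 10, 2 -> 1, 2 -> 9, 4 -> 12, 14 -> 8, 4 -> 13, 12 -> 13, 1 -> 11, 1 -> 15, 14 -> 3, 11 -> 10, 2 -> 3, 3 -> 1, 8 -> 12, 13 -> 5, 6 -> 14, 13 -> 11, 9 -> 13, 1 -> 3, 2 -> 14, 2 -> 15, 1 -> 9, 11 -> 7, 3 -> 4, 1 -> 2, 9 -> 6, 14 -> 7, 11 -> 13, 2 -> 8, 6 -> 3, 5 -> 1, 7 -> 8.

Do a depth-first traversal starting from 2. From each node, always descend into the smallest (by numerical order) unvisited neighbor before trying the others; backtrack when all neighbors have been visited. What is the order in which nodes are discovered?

2, 1, 3, 4, 10, 12, 13, 5, 11, 7, 8, 9, 6, 14, 15

Visit 2
2 → 1
1 → 3
3 → 4
4 → 10
4 → 12
12 → 13
13 → 5
13 → 11
11 → 7
7 → 8
1 → 9
9 → 6
6 → 14
1 → 15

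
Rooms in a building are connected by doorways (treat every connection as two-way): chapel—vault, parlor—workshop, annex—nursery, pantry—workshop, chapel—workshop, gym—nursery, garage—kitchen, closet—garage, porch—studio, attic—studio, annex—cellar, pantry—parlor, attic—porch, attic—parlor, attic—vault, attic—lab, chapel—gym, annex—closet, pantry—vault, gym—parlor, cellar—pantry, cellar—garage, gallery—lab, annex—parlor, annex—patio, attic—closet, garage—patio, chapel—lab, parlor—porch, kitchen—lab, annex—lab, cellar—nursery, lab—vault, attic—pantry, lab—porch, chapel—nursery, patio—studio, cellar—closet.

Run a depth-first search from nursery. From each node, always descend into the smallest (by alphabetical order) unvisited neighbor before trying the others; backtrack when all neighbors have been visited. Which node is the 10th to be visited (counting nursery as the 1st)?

Visit nursery
nursery → annex
annex → cellar
cellar → closet
closet → attic
attic → lab
lab → chapel
chapel → gym
gym → parlor
parlor → pantry
pantry → vault
pantry → workshop
parlor → porch
porch → studio
studio → patio
patio → garage
garage → kitchen
lab → gallery

Visit order: nursery, annex, cellar, closet, attic, lab, chapel, gym, parlor, pantry, vault, workshop, porch, studio, patio, garage, kitchen, gallery

pantry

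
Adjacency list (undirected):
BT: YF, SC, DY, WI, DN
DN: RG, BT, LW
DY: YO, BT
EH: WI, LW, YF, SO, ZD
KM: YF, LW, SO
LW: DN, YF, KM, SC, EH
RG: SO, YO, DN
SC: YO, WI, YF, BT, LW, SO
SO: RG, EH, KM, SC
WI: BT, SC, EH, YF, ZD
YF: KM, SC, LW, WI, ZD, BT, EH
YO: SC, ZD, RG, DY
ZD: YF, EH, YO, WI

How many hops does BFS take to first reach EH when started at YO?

2

Level 0: YO
Level 1: DY, RG, SC, ZD
Level 2: BT, DN, EH, LW, SO, WI, YF
Level 3: KM
EH first appears at level 2.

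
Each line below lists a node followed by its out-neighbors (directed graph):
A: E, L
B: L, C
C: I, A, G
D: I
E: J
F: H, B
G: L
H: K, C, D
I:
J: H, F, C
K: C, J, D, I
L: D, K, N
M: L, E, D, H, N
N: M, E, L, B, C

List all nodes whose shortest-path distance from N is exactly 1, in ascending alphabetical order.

B, C, E, L, M

Level 0: N
Level 1: B, C, E, L, M
Level 2: A, D, G, H, I, J, K
Level 3: F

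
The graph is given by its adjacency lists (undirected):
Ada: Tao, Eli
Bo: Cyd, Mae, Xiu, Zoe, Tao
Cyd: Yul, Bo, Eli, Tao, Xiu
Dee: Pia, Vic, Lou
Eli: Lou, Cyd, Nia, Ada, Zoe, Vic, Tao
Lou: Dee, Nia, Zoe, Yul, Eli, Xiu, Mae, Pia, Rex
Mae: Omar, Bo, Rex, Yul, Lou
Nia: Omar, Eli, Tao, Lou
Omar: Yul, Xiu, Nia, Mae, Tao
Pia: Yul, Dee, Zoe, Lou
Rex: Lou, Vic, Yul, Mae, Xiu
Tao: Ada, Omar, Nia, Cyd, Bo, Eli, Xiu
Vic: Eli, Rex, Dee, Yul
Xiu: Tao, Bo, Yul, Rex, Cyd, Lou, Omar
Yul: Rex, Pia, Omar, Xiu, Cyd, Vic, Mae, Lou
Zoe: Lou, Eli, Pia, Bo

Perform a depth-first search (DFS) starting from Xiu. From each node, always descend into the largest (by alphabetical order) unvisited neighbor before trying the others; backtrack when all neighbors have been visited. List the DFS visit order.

Xiu, Yul, Vic, Rex, Mae, Omar, Tao, Nia, Lou, Zoe, Pia, Dee, Eli, Cyd, Bo, Ada

Visit Xiu
Xiu → Yul
Yul → Vic
Vic → Rex
Rex → Mae
Mae → Omar
Omar → Tao
Tao → Nia
Nia → Lou
Lou → Zoe
Zoe → Pia
Pia → Dee
Zoe → Eli
Eli → Cyd
Cyd → Bo
Eli → Ada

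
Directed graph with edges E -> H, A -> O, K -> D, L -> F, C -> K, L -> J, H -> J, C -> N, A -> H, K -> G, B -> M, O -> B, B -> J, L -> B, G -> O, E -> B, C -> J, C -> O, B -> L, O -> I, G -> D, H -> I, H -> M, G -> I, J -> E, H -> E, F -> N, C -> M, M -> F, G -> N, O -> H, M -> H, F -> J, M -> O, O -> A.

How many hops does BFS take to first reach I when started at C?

Level 0: C
Level 1: J, K, M, N, O
Level 2: A, B, D, E, F, G, H, I
Level 3: L
I first appears at level 2.

2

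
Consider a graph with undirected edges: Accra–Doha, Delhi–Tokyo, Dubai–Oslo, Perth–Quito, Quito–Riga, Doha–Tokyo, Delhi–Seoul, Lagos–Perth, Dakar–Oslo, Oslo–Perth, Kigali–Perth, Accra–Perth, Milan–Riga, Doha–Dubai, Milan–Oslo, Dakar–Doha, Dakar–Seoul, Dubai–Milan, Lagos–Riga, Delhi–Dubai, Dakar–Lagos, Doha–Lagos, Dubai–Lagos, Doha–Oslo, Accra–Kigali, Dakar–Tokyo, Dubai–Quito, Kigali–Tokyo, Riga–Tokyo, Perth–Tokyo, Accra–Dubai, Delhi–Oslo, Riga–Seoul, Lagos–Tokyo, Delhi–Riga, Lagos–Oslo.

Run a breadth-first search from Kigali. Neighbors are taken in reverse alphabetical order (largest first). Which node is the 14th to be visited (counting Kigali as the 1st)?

Milan

Visit Kigali; enqueue Tokyo, Perth, Accra → queue [Tokyo, Perth, Accra]
Visit Tokyo; enqueue Riga, Lagos, Doha, Delhi, Dakar → queue [Perth, Accra, Riga, Lagos, Doha, Delhi, Dakar]
Visit Perth; enqueue Quito, Oslo → queue [Accra, Riga, Lagos, Doha, Delhi, Dakar, Quito, Oslo]
Visit Accra; enqueue Dubai → queue [Riga, Lagos, Doha, Delhi, Dakar, Quito, Oslo, Dubai]
Visit Riga; enqueue Seoul, Milan → queue [Lagos, Doha, Delhi, Dakar, Quito, Oslo, Dubai, Seoul, Milan]
Visit Lagos → queue [Doha, Delhi, Dakar, Quito, Oslo, Dubai, Seoul, Milan]
Visit Doha → queue [Delhi, Dakar, Quito, Oslo, Dubai, Seoul, Milan]
Visit Delhi → queue [Dakar, Quito, Oslo, Dubai, Seoul, Milan]
Visit Dakar → queue [Quito, Oslo, Dubai, Seoul, Milan]
Visit Quito → queue [Oslo, Dubai, Seoul, Milan]
Visit Oslo → queue [Dubai, Seoul, Milan]
Visit Dubai → queue [Seoul, Milan]
Visit Seoul → queue [Milan]
Visit Milan → queue []

Visit order: Kigali, Tokyo, Perth, Accra, Riga, Lagos, Doha, Delhi, Dakar, Quito, Oslo, Dubai, Seoul, Milan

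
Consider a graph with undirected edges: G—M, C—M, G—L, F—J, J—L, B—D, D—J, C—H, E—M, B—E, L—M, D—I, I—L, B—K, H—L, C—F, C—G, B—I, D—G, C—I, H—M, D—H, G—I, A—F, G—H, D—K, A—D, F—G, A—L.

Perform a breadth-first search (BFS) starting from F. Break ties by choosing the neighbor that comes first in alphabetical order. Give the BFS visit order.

F -> A -> C -> G -> J -> D -> L -> H -> I -> M -> B -> K -> E

Visit F; enqueue A, C, G, J → queue [A, C, G, J]
Visit A; enqueue D, L → queue [C, G, J, D, L]
Visit C; enqueue H, I, M → queue [G, J, D, L, H, I, M]
Visit G → queue [J, D, L, H, I, M]
Visit J → queue [D, L, H, I, M]
Visit D; enqueue B, K → queue [L, H, I, M, B, K]
Visit L → queue [H, I, M, B, K]
Visit H → queue [I, M, B, K]
Visit I → queue [M, B, K]
Visit M; enqueue E → queue [B, K, E]
Visit B → queue [K, E]
Visit K → queue [E]
Visit E → queue []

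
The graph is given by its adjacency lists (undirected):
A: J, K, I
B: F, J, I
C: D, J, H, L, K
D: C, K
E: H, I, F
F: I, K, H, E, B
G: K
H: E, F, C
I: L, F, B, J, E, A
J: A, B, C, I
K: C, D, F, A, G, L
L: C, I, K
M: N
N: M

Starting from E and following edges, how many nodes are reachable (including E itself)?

BFS from E visits: E, F, H, I, B, K, C, A, J, L, D, G
Reachable nodes: 12 of 14 total.

12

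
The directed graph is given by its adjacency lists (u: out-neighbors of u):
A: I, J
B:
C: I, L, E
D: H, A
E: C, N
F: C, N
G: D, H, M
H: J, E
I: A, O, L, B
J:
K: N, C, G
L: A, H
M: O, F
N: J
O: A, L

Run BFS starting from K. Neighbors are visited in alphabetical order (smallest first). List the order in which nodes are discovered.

K C G N E I L D H M J A B O F

Visit K; enqueue C, G, N → queue [C, G, N]
Visit C; enqueue E, I, L → queue [G, N, E, I, L]
Visit G; enqueue D, H, M → queue [N, E, I, L, D, H, M]
Visit N; enqueue J → queue [E, I, L, D, H, M, J]
Visit E → queue [I, L, D, H, M, J]
Visit I; enqueue A, B, O → queue [L, D, H, M, J, A, B, O]
Visit L → queue [D, H, M, J, A, B, O]
Visit D → queue [H, M, J, A, B, O]
Visit H → queue [M, J, A, B, O]
Visit M; enqueue F → queue [J, A, B, O, F]
Visit J → queue [A, B, O, F]
Visit A → queue [B, O, F]
Visit B → queue [O, F]
Visit O → queue [F]
Visit F → queue []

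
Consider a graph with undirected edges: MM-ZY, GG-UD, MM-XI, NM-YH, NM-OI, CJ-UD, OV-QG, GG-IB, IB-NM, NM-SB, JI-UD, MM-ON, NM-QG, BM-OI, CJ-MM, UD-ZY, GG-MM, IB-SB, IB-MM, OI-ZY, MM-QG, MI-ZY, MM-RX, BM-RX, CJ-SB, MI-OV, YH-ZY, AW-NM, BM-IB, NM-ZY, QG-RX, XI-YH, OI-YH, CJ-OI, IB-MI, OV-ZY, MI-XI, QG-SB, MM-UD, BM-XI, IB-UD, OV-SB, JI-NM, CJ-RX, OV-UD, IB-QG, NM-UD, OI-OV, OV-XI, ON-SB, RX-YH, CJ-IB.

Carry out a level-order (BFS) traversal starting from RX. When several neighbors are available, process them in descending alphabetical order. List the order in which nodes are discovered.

Visit RX; enqueue YH, QG, MM, CJ, BM → queue [YH, QG, MM, CJ, BM]
Visit YH; enqueue ZY, XI, OI, NM → queue [QG, MM, CJ, BM, ZY, XI, OI, NM]
Visit QG; enqueue SB, OV, IB → queue [MM, CJ, BM, ZY, XI, OI, NM, SB, OV, IB]
Visit MM; enqueue UD, ON, GG → queue [CJ, BM, ZY, XI, OI, NM, SB, OV, IB, UD, ON, GG]
Visit CJ → queue [BM, ZY, XI, OI, NM, SB, OV, IB, UD, ON, GG]
Visit BM → queue [ZY, XI, OI, NM, SB, OV, IB, UD, ON, GG]
Visit ZY; enqueue MI → queue [XI, OI, NM, SB, OV, IB, UD, ON, GG, MI]
Visit XI → queue [OI, NM, SB, OV, IB, UD, ON, GG, MI]
Visit OI → queue [NM, SB, OV, IB, UD, ON, GG, MI]
Visit NM; enqueue JI, AW → queue [SB, OV, IB, UD, ON, GG, MI, JI, AW]
Visit SB → queue [OV, IB, UD, ON, GG, MI, JI, AW]
Visit OV → queue [IB, UD, ON, GG, MI, JI, AW]
Visit IB → queue [UD, ON, GG, MI, JI, AW]
Visit UD → queue [ON, GG, MI, JI, AW]
Visit ON → queue [GG, MI, JI, AW]
Visit GG → queue [MI, JI, AW]
Visit MI → queue [JI, AW]
Visit JI → queue [AW]
Visit AW → queue []

RX → YH → QG → MM → CJ → BM → ZY → XI → OI → NM → SB → OV → IB → UD → ON → GG → MI → JI → AW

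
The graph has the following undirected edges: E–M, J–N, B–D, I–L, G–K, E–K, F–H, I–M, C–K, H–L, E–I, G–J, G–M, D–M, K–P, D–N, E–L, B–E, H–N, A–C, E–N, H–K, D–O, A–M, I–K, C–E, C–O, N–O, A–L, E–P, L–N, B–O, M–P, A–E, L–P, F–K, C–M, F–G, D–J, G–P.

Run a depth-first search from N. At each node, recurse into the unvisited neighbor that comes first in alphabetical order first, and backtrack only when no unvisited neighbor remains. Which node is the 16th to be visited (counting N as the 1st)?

O

Visit N
N → D
D → B
B → E
E → A
A → C
C → K
K → F
F → G
G → J
G → M
M → I
I → L
L → H
L → P
C → O

Visit order: N, D, B, E, A, C, K, F, G, J, M, I, L, H, P, O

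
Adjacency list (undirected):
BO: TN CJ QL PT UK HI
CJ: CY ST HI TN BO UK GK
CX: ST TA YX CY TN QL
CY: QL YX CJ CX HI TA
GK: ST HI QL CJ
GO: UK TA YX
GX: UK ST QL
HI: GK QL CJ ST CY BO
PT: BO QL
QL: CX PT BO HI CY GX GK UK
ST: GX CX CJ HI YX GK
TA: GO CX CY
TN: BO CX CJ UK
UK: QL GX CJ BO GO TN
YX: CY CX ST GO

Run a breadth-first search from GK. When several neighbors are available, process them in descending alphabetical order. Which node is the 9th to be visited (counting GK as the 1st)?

Visit GK; enqueue ST, QL, HI, CJ → queue [ST, QL, HI, CJ]
Visit ST; enqueue YX, GX, CX → queue [QL, HI, CJ, YX, GX, CX]
Visit QL; enqueue UK, PT, CY, BO → queue [HI, CJ, YX, GX, CX, UK, PT, CY, BO]
Visit HI → queue [CJ, YX, GX, CX, UK, PT, CY, BO]
Visit CJ; enqueue TN → queue [YX, GX, CX, UK, PT, CY, BO, TN]
Visit YX; enqueue GO → queue [GX, CX, UK, PT, CY, BO, TN, GO]
Visit GX → queue [CX, UK, PT, CY, BO, TN, GO]
Visit CX; enqueue TA → queue [UK, PT, CY, BO, TN, GO, TA]
Visit UK → queue [PT, CY, BO, TN, GO, TA]
Visit PT → queue [CY, BO, TN, GO, TA]
Visit CY → queue [BO, TN, GO, TA]
Visit BO → queue [TN, GO, TA]
Visit TN → queue [GO, TA]
Visit GO → queue [TA]
Visit TA → queue []

Visit order: GK, ST, QL, HI, CJ, YX, GX, CX, UK, PT, CY, BO, TN, GO, TA

UK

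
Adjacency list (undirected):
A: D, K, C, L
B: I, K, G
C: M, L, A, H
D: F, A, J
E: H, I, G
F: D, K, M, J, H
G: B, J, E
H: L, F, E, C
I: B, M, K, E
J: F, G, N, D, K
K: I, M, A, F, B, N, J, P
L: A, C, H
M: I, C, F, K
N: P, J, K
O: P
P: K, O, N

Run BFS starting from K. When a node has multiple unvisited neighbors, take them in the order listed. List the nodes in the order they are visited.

K, I, M, A, F, B, N, J, P, E, C, D, L, H, G, O

Visit K; enqueue I, M, A, F, B, N, J, P → queue [I, M, A, F, B, N, J, P]
Visit I; enqueue E → queue [M, A, F, B, N, J, P, E]
Visit M; enqueue C → queue [A, F, B, N, J, P, E, C]
Visit A; enqueue D, L → queue [F, B, N, J, P, E, C, D, L]
Visit F; enqueue H → queue [B, N, J, P, E, C, D, L, H]
Visit B; enqueue G → queue [N, J, P, E, C, D, L, H, G]
Visit N → queue [J, P, E, C, D, L, H, G]
Visit J → queue [P, E, C, D, L, H, G]
Visit P; enqueue O → queue [E, C, D, L, H, G, O]
Visit E → queue [C, D, L, H, G, O]
Visit C → queue [D, L, H, G, O]
Visit D → queue [L, H, G, O]
Visit L → queue [H, G, O]
Visit H → queue [G, O]
Visit G → queue [O]
Visit O → queue []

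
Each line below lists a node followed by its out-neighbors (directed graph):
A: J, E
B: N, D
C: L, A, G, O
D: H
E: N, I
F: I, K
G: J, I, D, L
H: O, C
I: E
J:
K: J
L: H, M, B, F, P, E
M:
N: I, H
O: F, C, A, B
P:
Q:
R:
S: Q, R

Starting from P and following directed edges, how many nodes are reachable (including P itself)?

BFS from P visits: P
Reachable nodes: 1 of 19 total.

1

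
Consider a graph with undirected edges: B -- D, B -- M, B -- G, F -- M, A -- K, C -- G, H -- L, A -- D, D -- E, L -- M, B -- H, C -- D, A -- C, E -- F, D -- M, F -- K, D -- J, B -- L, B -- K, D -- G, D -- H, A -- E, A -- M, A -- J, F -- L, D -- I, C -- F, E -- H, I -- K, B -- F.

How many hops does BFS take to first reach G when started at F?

2

Level 0: F
Level 1: B, C, E, K, L, M
Level 2: A, D, G, H, I
Level 3: J
G first appears at level 2.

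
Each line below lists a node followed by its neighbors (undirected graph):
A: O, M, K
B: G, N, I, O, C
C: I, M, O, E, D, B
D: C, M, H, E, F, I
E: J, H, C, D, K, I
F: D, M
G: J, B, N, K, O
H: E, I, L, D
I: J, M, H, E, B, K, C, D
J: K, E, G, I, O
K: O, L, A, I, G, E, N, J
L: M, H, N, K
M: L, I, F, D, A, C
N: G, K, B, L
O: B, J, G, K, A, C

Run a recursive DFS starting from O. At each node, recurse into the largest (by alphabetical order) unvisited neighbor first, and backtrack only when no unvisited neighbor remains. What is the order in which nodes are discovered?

Visit O
O → K
K → N
N → L
L → M
M → I
I → J
J → G
G → B
B → C
C → E
E → H
H → D
D → F
M → A

O → K → N → L → M → I → J → G → B → C → E → H → D → F → A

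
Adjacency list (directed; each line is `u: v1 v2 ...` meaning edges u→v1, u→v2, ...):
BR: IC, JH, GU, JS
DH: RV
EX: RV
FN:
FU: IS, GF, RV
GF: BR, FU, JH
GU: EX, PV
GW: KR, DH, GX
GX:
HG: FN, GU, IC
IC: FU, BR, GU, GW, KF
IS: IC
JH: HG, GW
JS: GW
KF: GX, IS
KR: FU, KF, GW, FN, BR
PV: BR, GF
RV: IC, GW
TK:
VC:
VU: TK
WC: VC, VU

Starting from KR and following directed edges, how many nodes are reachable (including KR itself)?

18

BFS from KR visits: KR, FU, KF, GW, FN, BR, IS, GF, RV, GX, DH, IC, JH, GU, JS, HG, EX, PV
Reachable nodes: 18 of 22 total.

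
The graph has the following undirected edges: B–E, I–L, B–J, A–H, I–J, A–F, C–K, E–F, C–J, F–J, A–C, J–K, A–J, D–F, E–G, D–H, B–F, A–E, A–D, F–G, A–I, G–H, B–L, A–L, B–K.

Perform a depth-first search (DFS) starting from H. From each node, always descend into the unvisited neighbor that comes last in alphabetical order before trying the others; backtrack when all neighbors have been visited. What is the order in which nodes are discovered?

H -> G -> F -> J -> K -> C -> A -> L -> I -> B -> E -> D

Visit H
H → G
G → F
F → J
J → K
K → C
C → A
A → L
L → I
L → B
B → E
A → D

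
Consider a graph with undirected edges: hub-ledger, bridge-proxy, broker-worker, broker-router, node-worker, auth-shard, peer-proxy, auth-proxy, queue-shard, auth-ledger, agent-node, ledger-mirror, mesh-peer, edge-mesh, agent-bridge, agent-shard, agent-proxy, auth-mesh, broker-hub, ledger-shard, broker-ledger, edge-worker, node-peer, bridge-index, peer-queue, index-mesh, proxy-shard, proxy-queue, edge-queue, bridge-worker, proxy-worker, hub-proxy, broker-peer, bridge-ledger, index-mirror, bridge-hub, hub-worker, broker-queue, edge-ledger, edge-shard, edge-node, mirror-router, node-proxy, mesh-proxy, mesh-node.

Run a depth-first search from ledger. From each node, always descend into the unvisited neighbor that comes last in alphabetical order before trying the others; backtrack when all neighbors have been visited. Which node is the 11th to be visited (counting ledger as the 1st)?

Visit ledger
ledger → shard
shard → queue
queue → proxy
proxy → worker
worker → node
node → peer
peer → mesh
mesh → index
index → mirror
mirror → router
router → broker
broker → hub
hub → bridge
bridge → agent
mesh → edge
mesh → auth

Visit order: ledger, shard, queue, proxy, worker, node, peer, mesh, index, mirror, router, broker, hub, bridge, agent, edge, auth

router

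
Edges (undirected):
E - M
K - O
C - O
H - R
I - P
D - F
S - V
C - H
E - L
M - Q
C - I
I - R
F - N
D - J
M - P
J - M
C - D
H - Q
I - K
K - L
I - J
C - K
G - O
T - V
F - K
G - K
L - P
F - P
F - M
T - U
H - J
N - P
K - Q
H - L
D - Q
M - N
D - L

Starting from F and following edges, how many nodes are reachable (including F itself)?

BFS from F visits: F, P, N, M, K, D, L, I, Q, J, E, O, G, C, H, R
Reachable nodes: 16 of 20 total.

16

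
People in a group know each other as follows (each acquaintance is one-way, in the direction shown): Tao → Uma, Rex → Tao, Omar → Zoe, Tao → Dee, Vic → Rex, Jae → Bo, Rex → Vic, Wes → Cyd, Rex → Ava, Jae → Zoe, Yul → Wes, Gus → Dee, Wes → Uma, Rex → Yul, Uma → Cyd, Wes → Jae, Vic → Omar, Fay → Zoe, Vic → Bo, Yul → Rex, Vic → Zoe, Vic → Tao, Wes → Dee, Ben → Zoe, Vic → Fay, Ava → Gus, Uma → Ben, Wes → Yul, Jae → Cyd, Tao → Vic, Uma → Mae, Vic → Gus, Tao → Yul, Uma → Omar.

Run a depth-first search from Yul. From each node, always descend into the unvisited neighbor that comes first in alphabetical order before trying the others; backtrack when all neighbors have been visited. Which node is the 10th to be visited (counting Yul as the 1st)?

Visit Yul
Yul → Rex
Rex → Ava
Ava → Gus
Gus → Dee
Rex → Tao
Tao → Uma
Uma → Ben
Ben → Zoe
Uma → Cyd
Uma → Mae
Uma → Omar
Tao → Vic
Vic → Bo
Vic → Fay
Yul → Wes
Wes → Jae

Visit order: Yul, Rex, Ava, Gus, Dee, Tao, Uma, Ben, Zoe, Cyd, Mae, Omar, Vic, Bo, Fay, Wes, Jae

Cyd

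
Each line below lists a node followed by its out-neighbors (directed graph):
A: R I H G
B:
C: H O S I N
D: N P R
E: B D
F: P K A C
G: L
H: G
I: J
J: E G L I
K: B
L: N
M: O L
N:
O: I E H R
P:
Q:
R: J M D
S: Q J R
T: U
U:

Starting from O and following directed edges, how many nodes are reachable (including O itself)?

BFS from O visits: O, E, H, I, R, B, D, G, J, M, N, P, L
Reachable nodes: 13 of 21 total.

13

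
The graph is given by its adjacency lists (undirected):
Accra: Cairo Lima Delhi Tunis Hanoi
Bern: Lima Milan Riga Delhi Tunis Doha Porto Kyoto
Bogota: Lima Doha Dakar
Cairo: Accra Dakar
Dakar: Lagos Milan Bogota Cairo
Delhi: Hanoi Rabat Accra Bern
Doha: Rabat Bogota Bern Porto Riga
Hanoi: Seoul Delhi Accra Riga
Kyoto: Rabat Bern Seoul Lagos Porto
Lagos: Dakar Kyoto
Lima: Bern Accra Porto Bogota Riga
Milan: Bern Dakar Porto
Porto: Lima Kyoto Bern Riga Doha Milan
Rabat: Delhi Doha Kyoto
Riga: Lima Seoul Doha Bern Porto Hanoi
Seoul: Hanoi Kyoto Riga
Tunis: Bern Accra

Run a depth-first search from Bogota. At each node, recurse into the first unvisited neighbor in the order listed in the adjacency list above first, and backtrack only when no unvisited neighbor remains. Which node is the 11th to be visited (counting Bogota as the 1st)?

Seoul

Visit Bogota
Bogota → Lima
Lima → Bern
Bern → Milan
Milan → Dakar
Dakar → Lagos
Lagos → Kyoto
Kyoto → Rabat
Rabat → Delhi
Delhi → Hanoi
Hanoi → Seoul
Seoul → Riga
Riga → Doha
Doha → Porto
Hanoi → Accra
Accra → Cairo
Accra → Tunis

Visit order: Bogota, Lima, Bern, Milan, Dakar, Lagos, Kyoto, Rabat, Delhi, Hanoi, Seoul, Riga, Doha, Porto, Accra, Cairo, Tunis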